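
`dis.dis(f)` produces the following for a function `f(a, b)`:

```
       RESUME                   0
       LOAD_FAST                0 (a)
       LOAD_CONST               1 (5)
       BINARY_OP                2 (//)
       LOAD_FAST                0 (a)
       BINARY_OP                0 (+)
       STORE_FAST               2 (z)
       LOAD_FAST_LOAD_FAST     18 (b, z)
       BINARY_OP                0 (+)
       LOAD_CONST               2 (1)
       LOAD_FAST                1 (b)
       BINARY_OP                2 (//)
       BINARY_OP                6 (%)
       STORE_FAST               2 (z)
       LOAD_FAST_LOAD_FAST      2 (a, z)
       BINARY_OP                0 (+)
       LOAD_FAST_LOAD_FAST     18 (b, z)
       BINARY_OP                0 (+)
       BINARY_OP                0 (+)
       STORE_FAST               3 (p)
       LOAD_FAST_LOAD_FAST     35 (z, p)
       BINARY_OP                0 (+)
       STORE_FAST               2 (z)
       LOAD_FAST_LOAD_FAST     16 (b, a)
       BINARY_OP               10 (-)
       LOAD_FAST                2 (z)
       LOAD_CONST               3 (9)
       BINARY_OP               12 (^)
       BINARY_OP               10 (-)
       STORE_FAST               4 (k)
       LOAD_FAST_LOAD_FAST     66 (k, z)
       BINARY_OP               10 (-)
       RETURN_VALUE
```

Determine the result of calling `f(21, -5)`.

LOAD_FAST a → push 21. Stack: [21]
LOAD_CONST → push 5. Stack: [21, 5]
BINARY_OP // → 21 // 5 = 4. Stack: [4]
LOAD_FAST a → push 21. Stack: [4, 21]
BINARY_OP + → 4 + 21 = 25. Stack: [25]
STORE_FAST z → z=25. Stack: []
LOAD_FAST_LOAD_FAST b,z → push -5,25. Stack: [-5, 25]
BINARY_OP + → -5 + 25 = 20. Stack: [20]
LOAD_CONST → push 1. Stack: [20, 1]
LOAD_FAST b → push -5. Stack: [20, 1, -5]
BINARY_OP // → 1 // -5 = -1. Stack: [20, -1]
BINARY_OP % → 20 % -1 = 0. Stack: [0]
STORE_FAST z → z=0. Stack: []
LOAD_FAST_LOAD_FAST a,z → push 21,0. Stack: [21, 0]
BINARY_OP + → 21 + 0 = 21. Stack: [21]
LOAD_FAST_LOAD_FAST b,z → push -5,0. Stack: [21, -5, 0]
BINARY_OP + → -5 + 0 = -5. Stack: [21, -5]
BINARY_OP + → 21 + -5 = 16. Stack: [16]
STORE_FAST p → p=16. Stack: []
LOAD_FAST_LOAD_FAST z,p → push 0,16. Stack: [0, 16]
BINARY_OP + → 0 + 16 = 16. Stack: [16]
STORE_FAST z → z=16. Stack: []
LOAD_FAST_LOAD_FAST b,a → push -5,21. Stack: [-5, 21]
BINARY_OP - → -5 - 21 = -26. Stack: [-26]
LOAD_FAST z → push 16. Stack: [-26, 16]
LOAD_CONST → push 9. Stack: [-26, 16, 9]
BINARY_OP ^ → 16 ^ 9 = 25. Stack: [-26, 25]
BINARY_OP - → -26 - 25 = -51. Stack: [-51]
STORE_FAST k → k=-51. Stack: []
LOAD_FAST_LOAD_FAST k,z → push -51,16. Stack: [-51, 16]
BINARY_OP - → -51 - 16 = -67. Stack: [-67]
RETURN_VALUE → return -67.

-67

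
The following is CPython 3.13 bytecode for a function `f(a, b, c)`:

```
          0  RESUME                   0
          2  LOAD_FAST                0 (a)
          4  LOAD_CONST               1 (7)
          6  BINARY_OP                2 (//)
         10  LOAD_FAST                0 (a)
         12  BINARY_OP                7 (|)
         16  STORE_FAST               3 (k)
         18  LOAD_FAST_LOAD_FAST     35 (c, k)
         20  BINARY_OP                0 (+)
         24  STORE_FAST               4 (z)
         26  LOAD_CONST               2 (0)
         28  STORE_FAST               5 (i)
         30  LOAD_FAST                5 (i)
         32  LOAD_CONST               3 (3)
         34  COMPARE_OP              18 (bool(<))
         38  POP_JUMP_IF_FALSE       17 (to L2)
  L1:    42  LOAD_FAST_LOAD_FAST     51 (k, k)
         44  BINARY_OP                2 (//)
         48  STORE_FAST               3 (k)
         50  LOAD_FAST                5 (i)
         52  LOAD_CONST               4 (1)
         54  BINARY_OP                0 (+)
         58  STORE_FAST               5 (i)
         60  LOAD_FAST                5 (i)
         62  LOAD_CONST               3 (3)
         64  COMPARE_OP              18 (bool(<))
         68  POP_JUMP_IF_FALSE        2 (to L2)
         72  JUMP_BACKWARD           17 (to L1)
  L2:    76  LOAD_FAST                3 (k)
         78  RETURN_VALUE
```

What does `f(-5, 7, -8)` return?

1

LOAD_FAST a → push -5. Stack: [-5]
LOAD_CONST → push 7. Stack: [-5, 7]
BINARY_OP // → -5 // 7 = -1. Stack: [-1]
LOAD_FAST a → push -5. Stack: [-1, -5]
BINARY_OP | → -1 | -5 = -1. Stack: [-1]
STORE_FAST k → k=-1. Stack: []
LOAD_FAST_LOAD_FAST c,k → push -8,-1. Stack: [-8, -1]
BINARY_OP + → -8 + -1 = -9. Stack: [-9]
STORE_FAST z → z=-9. Stack: []
LOAD_CONST → push 0. Stack: [0]
STORE_FAST i → i=0. Stack: []
LOAD_FAST i → push 0. Stack: [0]
LOAD_CONST → push 3. Stack: [0, 3]
COMPARE_OP bool(<) → 0 vs 3 = True. Stack: [True]
POP_JUMP_IF_FALSE → pop True; no jump. Stack: []
LOAD_FAST_LOAD_FAST k,k → push -1,-1. Stack: [-1, -1]
BINARY_OP // → -1 // -1 = 1. Stack: [1]
STORE_FAST k → k=1. Stack: []
LOAD_FAST i → push 0. Stack: [0]
LOAD_CONST → push 1. Stack: [0, 1]
BINARY_OP + → 0 + 1 = 1. Stack: [1]
STORE_FAST i → i=1. Stack: []
LOAD_FAST i → push 1. Stack: [1]
LOAD_CONST → push 3. Stack: [1, 3]
COMPARE_OP bool(<) → 1 vs 3 = True. Stack: [True]
POP_JUMP_IF_FALSE → pop True; no jump. Stack: []
LOAD_FAST_LOAD_FAST k,k → push 1,1. Stack: [1, 1]
BINARY_OP // → 1 // 1 = 1. Stack: [1]
STORE_FAST k → k=1. Stack: []
LOAD_FAST i → push 1. Stack: [1]
LOAD_CONST → push 1. Stack: [1, 1]
BINARY_OP + → 1 + 1 = 2. Stack: [2]
STORE_FAST i → i=2. Stack: []
LOAD_FAST i → push 2. Stack: [2]
LOAD_CONST → push 3. Stack: [2, 3]
COMPARE_OP bool(<) → 2 vs 3 = True. Stack: [True]
POP_JUMP_IF_FALSE → pop True; no jump. Stack: []
LOAD_FAST_LOAD_FAST k,k → push 1,1. Stack: [1, 1]
BINARY_OP // → 1 // 1 = 1. Stack: [1]
STORE_FAST k → k=1. Stack: []
LOAD_FAST i → push 2. Stack: [2]
LOAD_CONST → push 1. Stack: [2, 1]
BINARY_OP + → 2 + 1 = 3. Stack: [3]
STORE_FAST i → i=3. Stack: []
LOAD_FAST i → push 3. Stack: [3]
LOAD_CONST → push 3. Stack: [3, 3]
COMPARE_OP bool(<) → 3 vs 3 = False. Stack: [False]
POP_JUMP_IF_FALSE → pop False; jump. Stack: []
LOAD_FAST k → push 1. Stack: [1]
RETURN_VALUE → return 1.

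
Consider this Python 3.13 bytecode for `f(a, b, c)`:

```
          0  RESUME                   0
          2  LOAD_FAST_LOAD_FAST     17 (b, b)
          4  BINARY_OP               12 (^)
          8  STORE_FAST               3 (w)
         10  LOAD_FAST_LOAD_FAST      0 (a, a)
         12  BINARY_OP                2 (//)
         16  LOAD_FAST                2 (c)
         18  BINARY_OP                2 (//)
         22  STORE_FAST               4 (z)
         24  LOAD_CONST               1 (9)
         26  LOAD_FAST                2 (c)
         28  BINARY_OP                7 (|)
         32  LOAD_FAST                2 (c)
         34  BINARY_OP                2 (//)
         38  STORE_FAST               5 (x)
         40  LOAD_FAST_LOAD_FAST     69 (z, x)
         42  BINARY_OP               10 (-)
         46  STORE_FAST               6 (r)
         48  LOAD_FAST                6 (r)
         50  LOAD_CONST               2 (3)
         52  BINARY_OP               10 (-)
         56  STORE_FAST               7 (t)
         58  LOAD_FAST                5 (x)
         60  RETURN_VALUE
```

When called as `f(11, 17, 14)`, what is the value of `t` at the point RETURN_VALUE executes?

LOAD_FAST_LOAD_FAST b,b → push 17,17. Stack: [17, 17]
BINARY_OP ^ → 17 ^ 17 = 0. Stack: [0]
STORE_FAST w → w=0. Stack: []
LOAD_FAST_LOAD_FAST a,a → push 11,11. Stack: [11, 11]
BINARY_OP // → 11 // 11 = 1. Stack: [1]
LOAD_FAST c → push 14. Stack: [1, 14]
BINARY_OP // → 1 // 14 = 0. Stack: [0]
STORE_FAST z → z=0. Stack: []
LOAD_CONST → push 9. Stack: [9]
LOAD_FAST c → push 14. Stack: [9, 14]
BINARY_OP | → 9 | 14 = 15. Stack: [15]
LOAD_FAST c → push 14. Stack: [15, 14]
BINARY_OP // → 15 // 14 = 1. Stack: [1]
STORE_FAST x → x=1. Stack: []
LOAD_FAST_LOAD_FAST z,x → push 0,1. Stack: [0, 1]
BINARY_OP - → 0 - 1 = -1. Stack: [-1]
STORE_FAST r → r=-1. Stack: []
LOAD_FAST r → push -1. Stack: [-1]
LOAD_CONST → push 3. Stack: [-1, 3]
BINARY_OP - → -1 - 3 = -4. Stack: [-4]
STORE_FAST t → t=-4. Stack: []
LOAD_FAST x → push 1. Stack: [1]
RETURN_VALUE → return 1.

-4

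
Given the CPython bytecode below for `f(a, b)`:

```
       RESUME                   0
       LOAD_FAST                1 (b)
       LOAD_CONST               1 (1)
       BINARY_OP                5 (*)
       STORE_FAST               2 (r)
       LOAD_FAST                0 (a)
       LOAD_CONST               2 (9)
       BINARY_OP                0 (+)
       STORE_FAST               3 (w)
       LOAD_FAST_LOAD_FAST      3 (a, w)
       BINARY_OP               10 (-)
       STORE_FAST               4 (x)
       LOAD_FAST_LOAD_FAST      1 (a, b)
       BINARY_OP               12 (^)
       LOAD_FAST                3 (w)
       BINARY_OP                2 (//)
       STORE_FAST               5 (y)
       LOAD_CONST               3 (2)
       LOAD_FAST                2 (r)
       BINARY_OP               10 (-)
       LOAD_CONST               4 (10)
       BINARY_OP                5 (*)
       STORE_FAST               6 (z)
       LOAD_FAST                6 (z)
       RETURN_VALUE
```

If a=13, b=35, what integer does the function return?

-330

LOAD_FAST b → push 35. Stack: [35]
LOAD_CONST → push 1. Stack: [35, 1]
BINARY_OP * → 35 * 1 = 35. Stack: [35]
STORE_FAST r → r=35. Stack: []
LOAD_FAST a → push 13. Stack: [13]
LOAD_CONST → push 9. Stack: [13, 9]
BINARY_OP + → 13 + 9 = 22. Stack: [22]
STORE_FAST w → w=22. Stack: []
LOAD_FAST_LOAD_FAST a,w → push 13,22. Stack: [13, 22]
BINARY_OP - → 13 - 22 = -9. Stack: [-9]
STORE_FAST x → x=-9. Stack: []
LOAD_FAST_LOAD_FAST a,b → push 13,35. Stack: [13, 35]
BINARY_OP ^ → 13 ^ 35 = 46. Stack: [46]
LOAD_FAST w → push 22. Stack: [46, 22]
BINARY_OP // → 46 // 22 = 2. Stack: [2]
STORE_FAST y → y=2. Stack: []
LOAD_CONST → push 2. Stack: [2]
LOAD_FAST r → push 35. Stack: [2, 35]
BINARY_OP - → 2 - 35 = -33. Stack: [-33]
LOAD_CONST → push 10. Stack: [-33, 10]
BINARY_OP * → -33 * 10 = -330. Stack: [-330]
STORE_FAST z → z=-330. Stack: []
LOAD_FAST z → push -330. Stack: [-330]
RETURN_VALUE → return -330.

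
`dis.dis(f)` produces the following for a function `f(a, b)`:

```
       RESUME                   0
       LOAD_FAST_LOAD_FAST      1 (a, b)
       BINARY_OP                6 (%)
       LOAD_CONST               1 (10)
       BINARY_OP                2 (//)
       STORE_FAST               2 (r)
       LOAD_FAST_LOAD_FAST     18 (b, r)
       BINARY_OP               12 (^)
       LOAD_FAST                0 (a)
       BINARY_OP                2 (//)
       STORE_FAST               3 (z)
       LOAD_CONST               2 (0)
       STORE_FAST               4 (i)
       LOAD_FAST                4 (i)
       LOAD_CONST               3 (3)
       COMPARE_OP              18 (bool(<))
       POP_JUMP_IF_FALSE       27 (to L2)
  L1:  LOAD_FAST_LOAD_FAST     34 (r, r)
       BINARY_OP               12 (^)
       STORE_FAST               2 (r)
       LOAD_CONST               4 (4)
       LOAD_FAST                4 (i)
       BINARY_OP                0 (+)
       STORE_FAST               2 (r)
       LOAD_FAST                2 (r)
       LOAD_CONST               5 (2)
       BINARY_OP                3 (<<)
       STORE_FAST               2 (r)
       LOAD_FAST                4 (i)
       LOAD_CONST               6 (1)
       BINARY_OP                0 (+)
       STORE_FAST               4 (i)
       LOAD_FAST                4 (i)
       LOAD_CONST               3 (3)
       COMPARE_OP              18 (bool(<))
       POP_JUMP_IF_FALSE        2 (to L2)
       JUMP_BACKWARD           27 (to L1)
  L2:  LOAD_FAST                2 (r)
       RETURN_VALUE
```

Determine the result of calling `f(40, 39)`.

24

LOAD_FAST_LOAD_FAST a,b → push 40,39
BINARY_OP % → 40 % 39 = 1
LOAD_CONST → push 10
BINARY_OP // → 1 // 10 = 0
STORE_FAST r → r=0
LOAD_FAST_LOAD_FAST b,r → push 39,0
BINARY_OP ^ → 39 ^ 0 = 39
LOAD_FAST a → push 40
BINARY_OP // → 39 // 40 = 0
STORE_FAST z → z=0
LOAD_CONST → push 0
STORE_FAST i → i=0
LOAD_FAST i → push 0
LOAD_CONST → push 3
COMPARE_OP bool(<) → 0 vs 3 = True
POP_JUMP_IF_FALSE → pop True; no jump
LOAD_FAST_LOAD_FAST r,r → push 0,0
BINARY_OP ^ → 0 ^ 0 = 0
STORE_FAST r → r=0
LOAD_CONST → push 4
LOAD_FAST i → push 0
BINARY_OP + → 4 + 0 = 4
STORE_FAST r → r=4
LOAD_FAST r → push 4
LOAD_CONST → push 2
BINARY_OP << → 4 << 2 = 16
STORE_FAST r → r=16
LOAD_FAST i → push 0
LOAD_CONST → push 1
BINARY_OP + → 0 + 1 = 1
STORE_FAST i → i=1
LOAD_FAST i → push 1
LOAD_CONST → push 3
COMPARE_OP bool(<) → 1 vs 3 = True
POP_JUMP_IF_FALSE → pop True; no jump
LOAD_FAST_LOAD_FAST r,r → push 16,16
BINARY_OP ^ → 16 ^ 16 = 0
STORE_FAST r → r=0
LOAD_CONST → push 4
LOAD_FAST i → push 1
BINARY_OP + → 4 + 1 = 5
STORE_FAST r → r=5
LOAD_FAST r → push 5
LOAD_CONST → push 2
BINARY_OP << → 5 << 2 = 20
STORE_FAST r → r=20
LOAD_FAST i → push 1
LOAD_CONST → push 1
BINARY_OP + → 1 + 1 = 2
STORE_FAST i → i=2
LOAD_FAST i → push 2
LOAD_CONST → push 3
COMPARE_OP bool(<) → 2 vs 3 = True
POP_JUMP_IF_FALSE → pop True; no jump
LOAD_FAST_LOAD_FAST r,r → push 20,20
BINARY_OP ^ → 20 ^ 20 = 0
STORE_FAST r → r=0
LOAD_CONST → push 4
LOAD_FAST i → push 2
BINARY_OP + → 4 + 2 = 6
STORE_FAST r → r=6
LOAD_FAST r → push 6
LOAD_CONST → push 2
BINARY_OP << → 6 << 2 = 24
STORE_FAST r → r=24
LOAD_FAST i → push 2
LOAD_CONST → push 1
BINARY_OP + → 2 + 1 = 3
STORE_FAST i → i=3
LOAD_FAST i → push 3
LOAD_CONST → push 3
COMPARE_OP bool(<) → 3 vs 3 = False
POP_JUMP_IF_FALSE → pop False; jump
LOAD_FAST r → push 24
RETURN_VALUE → return 24.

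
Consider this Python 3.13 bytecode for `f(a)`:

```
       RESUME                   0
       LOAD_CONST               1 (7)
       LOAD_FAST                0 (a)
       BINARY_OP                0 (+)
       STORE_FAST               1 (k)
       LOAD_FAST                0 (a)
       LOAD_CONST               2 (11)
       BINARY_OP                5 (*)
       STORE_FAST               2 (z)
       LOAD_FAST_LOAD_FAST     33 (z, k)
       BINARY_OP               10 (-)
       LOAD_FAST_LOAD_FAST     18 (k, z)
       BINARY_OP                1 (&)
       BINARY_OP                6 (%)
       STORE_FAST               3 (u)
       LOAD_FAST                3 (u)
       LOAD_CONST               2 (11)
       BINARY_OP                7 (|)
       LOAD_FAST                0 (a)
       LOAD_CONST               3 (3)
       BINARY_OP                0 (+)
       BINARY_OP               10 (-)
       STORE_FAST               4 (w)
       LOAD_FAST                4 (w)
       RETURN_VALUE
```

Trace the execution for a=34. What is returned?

LOAD_CONST → push 7. Stack: [7]
LOAD_FAST a → push 34. Stack: [7, 34]
BINARY_OP + → 7 + 34 = 41. Stack: [41]
STORE_FAST k → k=41. Stack: []
LOAD_FAST a → push 34. Stack: [34]
LOAD_CONST → push 11. Stack: [34, 11]
BINARY_OP * → 34 * 11 = 374. Stack: [374]
STORE_FAST z → z=374. Stack: []
LOAD_FAST_LOAD_FAST z,k → push 374,41. Stack: [374, 41]
BINARY_OP - → 374 - 41 = 333. Stack: [333]
LOAD_FAST_LOAD_FAST k,z → push 41,374. Stack: [333, 41, 374]
BINARY_OP & → 41 & 374 = 32. Stack: [333, 32]
BINARY_OP % → 333 % 32 = 13. Stack: [13]
STORE_FAST u → u=13. Stack: []
LOAD_FAST u → push 13. Stack: [13]
LOAD_CONST → push 11. Stack: [13, 11]
BINARY_OP | → 13 | 11 = 15. Stack: [15]
LOAD_FAST a → push 34. Stack: [15, 34]
LOAD_CONST → push 3. Stack: [15, 34, 3]
BINARY_OP + → 34 + 3 = 37. Stack: [15, 37]
BINARY_OP - → 15 - 37 = -22. Stack: [-22]
STORE_FAST w → w=-22. Stack: []
LOAD_FAST w → push -22. Stack: [-22]
RETURN_VALUE → return -22.

-22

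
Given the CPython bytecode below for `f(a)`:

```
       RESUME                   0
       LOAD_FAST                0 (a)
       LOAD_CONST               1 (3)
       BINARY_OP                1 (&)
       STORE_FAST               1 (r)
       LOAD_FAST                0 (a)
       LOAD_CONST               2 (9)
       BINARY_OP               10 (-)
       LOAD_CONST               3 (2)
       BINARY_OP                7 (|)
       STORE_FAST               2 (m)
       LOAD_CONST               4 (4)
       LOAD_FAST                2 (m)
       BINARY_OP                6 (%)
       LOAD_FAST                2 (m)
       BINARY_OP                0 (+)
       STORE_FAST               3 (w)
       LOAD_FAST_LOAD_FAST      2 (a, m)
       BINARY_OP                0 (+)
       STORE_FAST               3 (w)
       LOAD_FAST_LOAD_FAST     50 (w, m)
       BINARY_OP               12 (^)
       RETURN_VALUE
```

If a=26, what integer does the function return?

62

LOAD_FAST a → push 26. Stack: [26]
LOAD_CONST → push 3. Stack: [26, 3]
BINARY_OP & → 26 & 3 = 2. Stack: [2]
STORE_FAST r → r=2. Stack: []
LOAD_FAST a → push 26. Stack: [26]
LOAD_CONST → push 9. Stack: [26, 9]
BINARY_OP - → 26 - 9 = 17. Stack: [17]
LOAD_CONST → push 2. Stack: [17, 2]
BINARY_OP | → 17 | 2 = 19. Stack: [19]
STORE_FAST m → m=19. Stack: []
LOAD_CONST → push 4. Stack: [4]
LOAD_FAST m → push 19. Stack: [4, 19]
BINARY_OP % → 4 % 19 = 4. Stack: [4]
LOAD_FAST m → push 19. Stack: [4, 19]
BINARY_OP + → 4 + 19 = 23. Stack: [23]
STORE_FAST w → w=23. Stack: []
LOAD_FAST_LOAD_FAST a,m → push 26,19. Stack: [26, 19]
BINARY_OP + → 26 + 19 = 45. Stack: [45]
STORE_FAST w → w=45. Stack: []
LOAD_FAST_LOAD_FAST w,m → push 45,19. Stack: [45, 19]
BINARY_OP ^ → 45 ^ 19 = 62. Stack: [62]
RETURN_VALUE → return 62.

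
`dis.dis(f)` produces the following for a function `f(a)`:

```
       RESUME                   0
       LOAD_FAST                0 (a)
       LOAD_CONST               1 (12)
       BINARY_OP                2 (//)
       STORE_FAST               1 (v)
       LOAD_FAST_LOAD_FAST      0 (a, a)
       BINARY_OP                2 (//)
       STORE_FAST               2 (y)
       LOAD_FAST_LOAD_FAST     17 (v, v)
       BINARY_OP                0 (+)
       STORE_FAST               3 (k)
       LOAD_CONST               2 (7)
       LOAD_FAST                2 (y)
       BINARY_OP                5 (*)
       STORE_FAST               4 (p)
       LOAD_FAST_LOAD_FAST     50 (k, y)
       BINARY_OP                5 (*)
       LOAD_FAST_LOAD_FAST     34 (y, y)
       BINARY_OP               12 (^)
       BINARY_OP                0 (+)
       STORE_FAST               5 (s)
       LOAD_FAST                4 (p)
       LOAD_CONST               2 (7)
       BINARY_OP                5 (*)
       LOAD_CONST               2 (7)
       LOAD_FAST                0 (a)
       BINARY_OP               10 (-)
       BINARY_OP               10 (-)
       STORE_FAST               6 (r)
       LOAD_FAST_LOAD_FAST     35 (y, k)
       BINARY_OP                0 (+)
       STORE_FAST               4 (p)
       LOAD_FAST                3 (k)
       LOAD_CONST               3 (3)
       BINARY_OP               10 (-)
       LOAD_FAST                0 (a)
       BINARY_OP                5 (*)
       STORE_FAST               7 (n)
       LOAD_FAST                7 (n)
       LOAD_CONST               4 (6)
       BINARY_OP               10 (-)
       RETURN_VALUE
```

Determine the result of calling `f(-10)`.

LOAD_FAST a → push -10. Stack: [-10]
LOAD_CONST → push 12. Stack: [-10, 12]
BINARY_OP // → -10 // 12 = -1. Stack: [-1]
STORE_FAST v → v=-1. Stack: []
LOAD_FAST_LOAD_FAST a,a → push -10,-10. Stack: [-10, -10]
BINARY_OP // → -10 // -10 = 1. Stack: [1]
STORE_FAST y → y=1. Stack: []
LOAD_FAST_LOAD_FAST v,v → push -1,-1. Stack: [-1, -1]
BINARY_OP + → -1 + -1 = -2. Stack: [-2]
STORE_FAST k → k=-2. Stack: []
LOAD_CONST → push 7. Stack: [7]
LOAD_FAST y → push 1. Stack: [7, 1]
BINARY_OP * → 7 * 1 = 7. Stack: [7]
STORE_FAST p → p=7. Stack: []
LOAD_FAST_LOAD_FAST k,y → push -2,1. Stack: [-2, 1]
BINARY_OP * → -2 * 1 = -2. Stack: [-2]
LOAD_FAST_LOAD_FAST y,y → push 1,1. Stack: [-2, 1, 1]
BINARY_OP ^ → 1 ^ 1 = 0. Stack: [-2, 0]
BINARY_OP + → -2 + 0 = -2. Stack: [-2]
STORE_FAST s → s=-2. Stack: []
LOAD_FAST p → push 7. Stack: [7]
LOAD_CONST → push 7. Stack: [7, 7]
BINARY_OP * → 7 * 7 = 49. Stack: [49]
LOAD_CONST → push 7. Stack: [49, 7]
LOAD_FAST a → push -10. Stack: [49, 7, -10]
BINARY_OP - → 7 - -10 = 17. Stack: [49, 17]
BINARY_OP - → 49 - 17 = 32. Stack: [32]
STORE_FAST r → r=32. Stack: []
LOAD_FAST_LOAD_FAST y,k → push 1,-2. Stack: [1, -2]
BINARY_OP + → 1 + -2 = -1. Stack: [-1]
STORE_FAST p → p=-1. Stack: []
LOAD_FAST k → push -2. Stack: [-2]
LOAD_CONST → push 3. Stack: [-2, 3]
BINARY_OP - → -2 - 3 = -5. Stack: [-5]
LOAD_FAST a → push -10. Stack: [-5, -10]
BINARY_OP * → -5 * -10 = 50. Stack: [50]
STORE_FAST n → n=50. Stack: []
LOAD_FAST n → push 50. Stack: [50]
LOAD_CONST → push 6. Stack: [50, 6]
BINARY_OP - → 50 - 6 = 44. Stack: [44]
RETURN_VALUE → return 44.

44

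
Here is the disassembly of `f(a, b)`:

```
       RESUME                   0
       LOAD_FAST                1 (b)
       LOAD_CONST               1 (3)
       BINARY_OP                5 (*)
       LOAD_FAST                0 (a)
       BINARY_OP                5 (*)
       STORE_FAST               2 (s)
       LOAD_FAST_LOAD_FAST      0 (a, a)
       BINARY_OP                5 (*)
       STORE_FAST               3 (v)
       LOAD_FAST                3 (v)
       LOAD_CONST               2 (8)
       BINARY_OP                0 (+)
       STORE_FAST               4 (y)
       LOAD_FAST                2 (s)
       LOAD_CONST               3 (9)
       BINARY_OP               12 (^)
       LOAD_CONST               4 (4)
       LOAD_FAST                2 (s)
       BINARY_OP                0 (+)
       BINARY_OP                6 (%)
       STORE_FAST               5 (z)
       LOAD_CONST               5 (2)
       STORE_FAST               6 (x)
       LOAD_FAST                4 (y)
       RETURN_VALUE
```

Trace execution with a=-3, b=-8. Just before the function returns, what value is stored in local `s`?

72

LOAD_FAST b → push -8. Stack: [-8]
LOAD_CONST → push 3. Stack: [-8, 3]
BINARY_OP * → -8 * 3 = -24. Stack: [-24]
LOAD_FAST a → push -3. Stack: [-24, -3]
BINARY_OP * → -24 * -3 = 72. Stack: [72]
STORE_FAST s → s=72. Stack: []
LOAD_FAST_LOAD_FAST a,a → push -3,-3. Stack: [-3, -3]
BINARY_OP * → -3 * -3 = 9. Stack: [9]
STORE_FAST v → v=9. Stack: []
LOAD_FAST v → push 9. Stack: [9]
LOAD_CONST → push 8. Stack: [9, 8]
BINARY_OP + → 9 + 8 = 17. Stack: [17]
STORE_FAST y → y=17. Stack: []
LOAD_FAST s → push 72. Stack: [72]
LOAD_CONST → push 9. Stack: [72, 9]
BINARY_OP ^ → 72 ^ 9 = 65. Stack: [65]
LOAD_CONST → push 4. Stack: [65, 4]
LOAD_FAST s → push 72. Stack: [65, 4, 72]
BINARY_OP + → 4 + 72 = 76. Stack: [65, 76]
BINARY_OP % → 65 % 76 = 65. Stack: [65]
STORE_FAST z → z=65. Stack: []
LOAD_CONST → push 2. Stack: [2]
STORE_FAST x → x=2. Stack: []
LOAD_FAST y → push 17. Stack: [17]
RETURN_VALUE → return 17.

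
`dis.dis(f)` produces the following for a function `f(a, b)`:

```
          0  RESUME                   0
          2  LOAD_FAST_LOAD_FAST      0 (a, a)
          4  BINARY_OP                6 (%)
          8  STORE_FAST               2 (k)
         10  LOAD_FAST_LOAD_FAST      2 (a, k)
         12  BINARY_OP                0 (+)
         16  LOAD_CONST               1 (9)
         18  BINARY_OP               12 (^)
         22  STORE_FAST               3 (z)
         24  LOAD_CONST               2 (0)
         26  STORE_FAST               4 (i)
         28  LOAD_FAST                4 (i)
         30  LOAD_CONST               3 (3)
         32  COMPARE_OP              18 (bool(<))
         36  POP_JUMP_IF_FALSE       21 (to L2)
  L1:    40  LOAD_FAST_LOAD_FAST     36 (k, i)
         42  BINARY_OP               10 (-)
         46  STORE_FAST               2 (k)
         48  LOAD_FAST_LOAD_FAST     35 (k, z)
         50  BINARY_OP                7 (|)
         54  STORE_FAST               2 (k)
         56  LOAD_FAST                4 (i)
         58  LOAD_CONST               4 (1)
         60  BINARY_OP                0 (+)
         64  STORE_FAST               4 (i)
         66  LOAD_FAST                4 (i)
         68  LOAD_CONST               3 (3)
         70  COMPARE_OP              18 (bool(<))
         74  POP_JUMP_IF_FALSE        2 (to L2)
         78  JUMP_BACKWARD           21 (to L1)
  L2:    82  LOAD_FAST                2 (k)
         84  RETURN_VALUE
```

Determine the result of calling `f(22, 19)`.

LOAD_FAST_LOAD_FAST a,a → push 22,22. Stack: [22, 22]
BINARY_OP % → 22 % 22 = 0. Stack: [0]
STORE_FAST k → k=0. Stack: []
LOAD_FAST_LOAD_FAST a,k → push 22,0. Stack: [22, 0]
BINARY_OP + → 22 + 0 = 22. Stack: [22]
LOAD_CONST → push 9. Stack: [22, 9]
BINARY_OP ^ → 22 ^ 9 = 31. Stack: [31]
STORE_FAST z → z=31. Stack: []
LOAD_CONST → push 0. Stack: [0]
STORE_FAST i → i=0. Stack: []
LOAD_FAST i → push 0. Stack: [0]
LOAD_CONST → push 3. Stack: [0, 3]
COMPARE_OP bool(<) → 0 vs 3 = True. Stack: [True]
POP_JUMP_IF_FALSE → pop True; no jump. Stack: []
LOAD_FAST_LOAD_FAST k,i → push 0,0. Stack: [0, 0]
BINARY_OP - → 0 - 0 = 0. Stack: [0]
STORE_FAST k → k=0. Stack: []
LOAD_FAST_LOAD_FAST k,z → push 0,31. Stack: [0, 31]
BINARY_OP | → 0 | 31 = 31. Stack: [31]
STORE_FAST k → k=31. Stack: []
LOAD_FAST i → push 0. Stack: [0]
LOAD_CONST → push 1. Stack: [0, 1]
BINARY_OP + → 0 + 1 = 1. Stack: [1]
STORE_FAST i → i=1. Stack: []
LOAD_FAST i → push 1. Stack: [1]
LOAD_CONST → push 3. Stack: [1, 3]
COMPARE_OP bool(<) → 1 vs 3 = True. Stack: [True]
POP_JUMP_IF_FALSE → pop True; no jump. Stack: []
LOAD_FAST_LOAD_FAST k,i → push 31,1. Stack: [31, 1]
BINARY_OP - → 31 - 1 = 30. Stack: [30]
STORE_FAST k → k=30. Stack: []
LOAD_FAST_LOAD_FAST k,z → push 30,31. Stack: [30, 31]
BINARY_OP | → 30 | 31 = 31. Stack: [31]
STORE_FAST k → k=31. Stack: []
LOAD_FAST i → push 1. Stack: [1]
LOAD_CONST → push 1. Stack: [1, 1]
BINARY_OP + → 1 + 1 = 2. Stack: [2]
STORE_FAST i → i=2. Stack: []
LOAD_FAST i → push 2. Stack: [2]
LOAD_CONST → push 3. Stack: [2, 3]
COMPARE_OP bool(<) → 2 vs 3 = True. Stack: [True]
POP_JUMP_IF_FALSE → pop True; no jump. Stack: []
LOAD_FAST_LOAD_FAST k,i → push 31,2. Stack: [31, 2]
BINARY_OP - → 31 - 2 = 29. Stack: [29]
STORE_FAST k → k=29. Stack: []
LOAD_FAST_LOAD_FAST k,z → push 29,31. Stack: [29, 31]
BINARY_OP | → 29 | 31 = 31. Stack: [31]
STORE_FAST k → k=31. Stack: []
LOAD_FAST i → push 2. Stack: [2]
LOAD_CONST → push 1. Stack: [2, 1]
BINARY_OP + → 2 + 1 = 3. Stack: [3]
STORE_FAST i → i=3. Stack: []
LOAD_FAST i → push 3. Stack: [3]
LOAD_CONST → push 3. Stack: [3, 3]
COMPARE_OP bool(<) → 3 vs 3 = False. Stack: [False]
POP_JUMP_IF_FALSE → pop False; jump. Stack: []
LOAD_FAST k → push 31. Stack: [31]
RETURN_VALUE → return 31.

31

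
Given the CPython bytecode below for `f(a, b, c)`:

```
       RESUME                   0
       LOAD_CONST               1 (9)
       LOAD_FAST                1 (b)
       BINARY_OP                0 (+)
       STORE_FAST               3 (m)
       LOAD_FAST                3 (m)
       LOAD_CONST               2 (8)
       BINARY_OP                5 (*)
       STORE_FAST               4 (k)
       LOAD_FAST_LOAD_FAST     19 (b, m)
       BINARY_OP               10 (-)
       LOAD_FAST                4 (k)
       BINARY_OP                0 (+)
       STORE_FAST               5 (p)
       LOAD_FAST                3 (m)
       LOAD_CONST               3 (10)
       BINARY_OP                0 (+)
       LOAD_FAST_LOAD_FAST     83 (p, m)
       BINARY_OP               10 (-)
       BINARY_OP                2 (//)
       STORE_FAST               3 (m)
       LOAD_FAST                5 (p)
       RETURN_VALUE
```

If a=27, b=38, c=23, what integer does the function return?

367

LOAD_CONST → push 9. Stack: [9]
LOAD_FAST b → push 38. Stack: [9, 38]
BINARY_OP + → 9 + 38 = 47. Stack: [47]
STORE_FAST m → m=47. Stack: []
LOAD_FAST m → push 47. Stack: [47]
LOAD_CONST → push 8. Stack: [47, 8]
BINARY_OP * → 47 * 8 = 376. Stack: [376]
STORE_FAST k → k=376. Stack: []
LOAD_FAST_LOAD_FAST b,m → push 38,47. Stack: [38, 47]
BINARY_OP - → 38 - 47 = -9. Stack: [-9]
LOAD_FAST k → push 376. Stack: [-9, 376]
BINARY_OP + → -9 + 376 = 367. Stack: [367]
STORE_FAST p → p=367. Stack: []
LOAD_FAST m → push 47. Stack: [47]
LOAD_CONST → push 10. Stack: [47, 10]
BINARY_OP + → 47 + 10 = 57. Stack: [57]
LOAD_FAST_LOAD_FAST p,m → push 367,47. Stack: [57, 367, 47]
BINARY_OP - → 367 - 47 = 320. Stack: [57, 320]
BINARY_OP // → 57 // 320 = 0. Stack: [0]
STORE_FAST m → m=0. Stack: []
LOAD_FAST p → push 367. Stack: [367]
RETURN_VALUE → return 367.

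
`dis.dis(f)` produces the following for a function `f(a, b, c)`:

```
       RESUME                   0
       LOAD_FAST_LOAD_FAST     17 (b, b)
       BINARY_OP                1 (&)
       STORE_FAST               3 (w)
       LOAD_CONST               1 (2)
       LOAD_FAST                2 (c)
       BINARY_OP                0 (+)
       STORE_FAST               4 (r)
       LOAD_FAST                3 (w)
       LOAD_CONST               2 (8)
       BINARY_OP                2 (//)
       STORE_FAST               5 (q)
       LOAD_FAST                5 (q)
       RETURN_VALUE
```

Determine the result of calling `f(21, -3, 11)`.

LOAD_FAST_LOAD_FAST b,b → push -3,-3. Stack: [-3, -3]
BINARY_OP & → -3 & -3 = -3. Stack: [-3]
STORE_FAST w → w=-3. Stack: []
LOAD_CONST → push 2. Stack: [2]
LOAD_FAST c → push 11. Stack: [2, 11]
BINARY_OP + → 2 + 11 = 13. Stack: [13]
STORE_FAST r → r=13. Stack: []
LOAD_FAST w → push -3. Stack: [-3]
LOAD_CONST → push 8. Stack: [-3, 8]
BINARY_OP // → -3 // 8 = -1. Stack: [-1]
STORE_FAST q → q=-1. Stack: []
LOAD_FAST q → push -1. Stack: [-1]
RETURN_VALUE → return -1.

-1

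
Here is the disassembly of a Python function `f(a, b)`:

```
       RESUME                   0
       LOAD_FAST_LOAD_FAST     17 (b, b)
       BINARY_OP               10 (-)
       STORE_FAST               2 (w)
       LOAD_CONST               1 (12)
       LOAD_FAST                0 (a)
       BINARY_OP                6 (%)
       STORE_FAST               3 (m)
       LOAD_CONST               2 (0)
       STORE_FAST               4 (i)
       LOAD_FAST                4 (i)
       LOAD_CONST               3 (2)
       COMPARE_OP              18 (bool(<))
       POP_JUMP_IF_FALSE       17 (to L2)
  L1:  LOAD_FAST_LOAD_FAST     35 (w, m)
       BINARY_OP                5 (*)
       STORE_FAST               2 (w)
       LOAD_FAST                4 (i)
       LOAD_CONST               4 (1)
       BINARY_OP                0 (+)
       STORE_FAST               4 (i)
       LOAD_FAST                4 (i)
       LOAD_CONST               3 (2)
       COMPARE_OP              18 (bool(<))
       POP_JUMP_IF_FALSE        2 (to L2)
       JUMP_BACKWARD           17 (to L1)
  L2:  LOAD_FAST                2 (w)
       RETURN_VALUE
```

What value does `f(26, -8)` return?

LOAD_FAST_LOAD_FAST b,b → push -8,-8. Stack: [-8, -8]
BINARY_OP - → -8 - -8 = 0. Stack: [0]
STORE_FAST w → w=0. Stack: []
LOAD_CONST → push 12. Stack: [12]
LOAD_FAST a → push 26. Stack: [12, 26]
BINARY_OP % → 12 % 26 = 12. Stack: [12]
STORE_FAST m → m=12. Stack: []
LOAD_CONST → push 0. Stack: [0]
STORE_FAST i → i=0. Stack: []
LOAD_FAST i → push 0. Stack: [0]
LOAD_CONST → push 2. Stack: [0, 2]
COMPARE_OP bool(<) → 0 vs 2 = True. Stack: [True]
POP_JUMP_IF_FALSE → pop True; no jump. Stack: []
LOAD_FAST_LOAD_FAST w,m → push 0,12. Stack: [0, 12]
BINARY_OP * → 0 * 12 = 0. Stack: [0]
STORE_FAST w → w=0. Stack: []
LOAD_FAST i → push 0. Stack: [0]
LOAD_CONST → push 1. Stack: [0, 1]
BINARY_OP + → 0 + 1 = 1. Stack: [1]
STORE_FAST i → i=1. Stack: []
LOAD_FAST i → push 1. Stack: [1]
LOAD_CONST → push 2. Stack: [1, 2]
COMPARE_OP bool(<) → 1 vs 2 = True. Stack: [True]
POP_JUMP_IF_FALSE → pop True; no jump. Stack: []
LOAD_FAST_LOAD_FAST w,m → push 0,12. Stack: [0, 12]
BINARY_OP * → 0 * 12 = 0. Stack: [0]
STORE_FAST w → w=0. Stack: []
LOAD_FAST i → push 1. Stack: [1]
LOAD_CONST → push 1. Stack: [1, 1]
BINARY_OP + → 1 + 1 = 2. Stack: [2]
STORE_FAST i → i=2. Stack: []
LOAD_FAST i → push 2. Stack: [2]
LOAD_CONST → push 2. Stack: [2, 2]
COMPARE_OP bool(<) → 2 vs 2 = False. Stack: [False]
POP_JUMP_IF_FALSE → pop False; jump. Stack: []
LOAD_FAST w → push 0. Stack: [0]
RETURN_VALUE → return 0.

0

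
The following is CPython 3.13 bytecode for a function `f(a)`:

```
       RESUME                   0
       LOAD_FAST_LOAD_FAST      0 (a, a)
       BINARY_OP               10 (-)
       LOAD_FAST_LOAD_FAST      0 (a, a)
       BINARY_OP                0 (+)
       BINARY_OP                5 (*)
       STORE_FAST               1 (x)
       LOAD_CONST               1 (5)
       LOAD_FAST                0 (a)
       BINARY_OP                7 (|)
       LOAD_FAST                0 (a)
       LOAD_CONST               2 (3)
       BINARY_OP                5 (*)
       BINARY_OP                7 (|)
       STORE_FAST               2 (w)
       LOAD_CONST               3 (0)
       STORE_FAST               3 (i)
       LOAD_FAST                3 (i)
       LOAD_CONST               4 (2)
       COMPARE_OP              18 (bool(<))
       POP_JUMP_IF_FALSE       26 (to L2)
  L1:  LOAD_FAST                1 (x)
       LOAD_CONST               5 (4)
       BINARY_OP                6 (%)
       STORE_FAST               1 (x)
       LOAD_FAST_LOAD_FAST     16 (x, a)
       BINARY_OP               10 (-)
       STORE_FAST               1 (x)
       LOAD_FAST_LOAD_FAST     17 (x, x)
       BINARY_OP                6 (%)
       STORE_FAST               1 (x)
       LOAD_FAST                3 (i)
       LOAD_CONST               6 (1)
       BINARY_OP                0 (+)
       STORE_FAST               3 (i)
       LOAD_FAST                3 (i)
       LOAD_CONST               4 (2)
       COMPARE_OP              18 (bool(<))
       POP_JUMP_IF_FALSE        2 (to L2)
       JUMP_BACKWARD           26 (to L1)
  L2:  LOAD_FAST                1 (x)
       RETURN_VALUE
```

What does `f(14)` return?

LOAD_FAST_LOAD_FAST a,a → push 14,14. Stack: [14, 14]
BINARY_OP - → 14 - 14 = 0. Stack: [0]
LOAD_FAST_LOAD_FAST a,a → push 14,14. Stack: [0, 14, 14]
BINARY_OP + → 14 + 14 = 28. Stack: [0, 28]
BINARY_OP * → 0 * 28 = 0. Stack: [0]
STORE_FAST x → x=0. Stack: []
LOAD_CONST → push 5. Stack: [5]
LOAD_FAST a → push 14. Stack: [5, 14]
BINARY_OP | → 5 | 14 = 15. Stack: [15]
LOAD_FAST a → push 14. Stack: [15, 14]
LOAD_CONST → push 3. Stack: [15, 14, 3]
BINARY_OP * → 14 * 3 = 42. Stack: [15, 42]
BINARY_OP | → 15 | 42 = 47. Stack: [47]
STORE_FAST w → w=47. Stack: []
LOAD_CONST → push 0. Stack: [0]
STORE_FAST i → i=0. Stack: []
LOAD_FAST i → push 0. Stack: [0]
LOAD_CONST → push 2. Stack: [0, 2]
COMPARE_OP bool(<) → 0 vs 2 = True. Stack: [True]
POP_JUMP_IF_FALSE → pop True; no jump. Stack: []
LOAD_FAST x → push 0. Stack: [0]
LOAD_CONST → push 4. Stack: [0, 4]
BINARY_OP % → 0 % 4 = 0. Stack: [0]
STORE_FAST x → x=0. Stack: []
LOAD_FAST_LOAD_FAST x,a → push 0,14. Stack: [0, 14]
BINARY_OP - → 0 - 14 = -14. Stack: [-14]
STORE_FAST x → x=-14. Stack: []
LOAD_FAST_LOAD_FAST x,x → push -14,-14. Stack: [-14, -14]
BINARY_OP % → -14 % -14 = 0. Stack: [0]
STORE_FAST x → x=0. Stack: []
LOAD_FAST i → push 0. Stack: [0]
LOAD_CONST → push 1. Stack: [0, 1]
BINARY_OP + → 0 + 1 = 1. Stack: [1]
STORE_FAST i → i=1. Stack: []
LOAD_FAST i → push 1. Stack: [1]
LOAD_CONST → push 2. Stack: [1, 2]
COMPARE_OP bool(<) → 1 vs 2 = True. Stack: [True]
POP_JUMP_IF_FALSE → pop True; no jump. Stack: []
LOAD_FAST x → push 0. Stack: [0]
LOAD_CONST → push 4. Stack: [0, 4]
BINARY_OP % → 0 % 4 = 0. Stack: [0]
STORE_FAST x → x=0. Stack: []
LOAD_FAST_LOAD_FAST x,a → push 0,14. Stack: [0, 14]
BINARY_OP - → 0 - 14 = -14. Stack: [-14]
STORE_FAST x → x=-14. Stack: []
LOAD_FAST_LOAD_FAST x,x → push -14,-14. Stack: [-14, -14]
BINARY_OP % → -14 % -14 = 0. Stack: [0]
STORE_FAST x → x=0. Stack: []
LOAD_FAST i → push 1. Stack: [1]
LOAD_CONST → push 1. Stack: [1, 1]
BINARY_OP + → 1 + 1 = 2. Stack: [2]
STORE_FAST i → i=2. Stack: []
LOAD_FAST i → push 2. Stack: [2]
LOAD_CONST → push 2. Stack: [2, 2]
COMPARE_OP bool(<) → 2 vs 2 = False. Stack: [False]
POP_JUMP_IF_FALSE → pop False; jump. Stack: []
LOAD_FAST x → push 0. Stack: [0]
RETURN_VALUE → return 0.

0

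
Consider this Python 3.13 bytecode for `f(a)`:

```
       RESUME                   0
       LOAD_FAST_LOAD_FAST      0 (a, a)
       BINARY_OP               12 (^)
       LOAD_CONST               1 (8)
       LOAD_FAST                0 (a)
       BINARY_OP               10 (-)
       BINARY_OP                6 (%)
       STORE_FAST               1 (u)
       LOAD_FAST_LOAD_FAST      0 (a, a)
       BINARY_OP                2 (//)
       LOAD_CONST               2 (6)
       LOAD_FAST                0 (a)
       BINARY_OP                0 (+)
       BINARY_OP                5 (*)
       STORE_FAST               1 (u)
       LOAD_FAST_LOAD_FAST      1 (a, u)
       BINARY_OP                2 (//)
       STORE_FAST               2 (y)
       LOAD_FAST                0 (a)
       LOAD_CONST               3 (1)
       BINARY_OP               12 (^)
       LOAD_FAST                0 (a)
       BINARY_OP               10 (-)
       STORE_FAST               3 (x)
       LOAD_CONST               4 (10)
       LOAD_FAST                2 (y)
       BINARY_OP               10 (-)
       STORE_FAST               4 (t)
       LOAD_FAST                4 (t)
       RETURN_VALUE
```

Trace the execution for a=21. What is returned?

10

LOAD_FAST_LOAD_FAST a,a → push 21,21. Stack: [21, 21]
BINARY_OP ^ → 21 ^ 21 = 0. Stack: [0]
LOAD_CONST → push 8. Stack: [0, 8]
LOAD_FAST a → push 21. Stack: [0, 8, 21]
BINARY_OP - → 8 - 21 = -13. Stack: [0, -13]
BINARY_OP % → 0 % -13 = 0. Stack: [0]
STORE_FAST u → u=0. Stack: []
LOAD_FAST_LOAD_FAST a,a → push 21,21. Stack: [21, 21]
BINARY_OP // → 21 // 21 = 1. Stack: [1]
LOAD_CONST → push 6. Stack: [1, 6]
LOAD_FAST a → push 21. Stack: [1, 6, 21]
BINARY_OP + → 6 + 21 = 27. Stack: [1, 27]
BINARY_OP * → 1 * 27 = 27. Stack: [27]
STORE_FAST u → u=27. Stack: []
LOAD_FAST_LOAD_FAST a,u → push 21,27. Stack: [21, 27]
BINARY_OP // → 21 // 27 = 0. Stack: [0]
STORE_FAST y → y=0. Stack: []
LOAD_FAST a → push 21. Stack: [21]
LOAD_CONST → push 1. Stack: [21, 1]
BINARY_OP ^ → 21 ^ 1 = 20. Stack: [20]
LOAD_FAST a → push 21. Stack: [20, 21]
BINARY_OP - → 20 - 21 = -1. Stack: [-1]
STORE_FAST x → x=-1. Stack: []
LOAD_CONST → push 10. Stack: [10]
LOAD_FAST y → push 0. Stack: [10, 0]
BINARY_OP - → 10 - 0 = 10. Stack: [10]
STORE_FAST t → t=10. Stack: []
LOAD_FAST t → push 10. Stack: [10]
RETURN_VALUE → return 10.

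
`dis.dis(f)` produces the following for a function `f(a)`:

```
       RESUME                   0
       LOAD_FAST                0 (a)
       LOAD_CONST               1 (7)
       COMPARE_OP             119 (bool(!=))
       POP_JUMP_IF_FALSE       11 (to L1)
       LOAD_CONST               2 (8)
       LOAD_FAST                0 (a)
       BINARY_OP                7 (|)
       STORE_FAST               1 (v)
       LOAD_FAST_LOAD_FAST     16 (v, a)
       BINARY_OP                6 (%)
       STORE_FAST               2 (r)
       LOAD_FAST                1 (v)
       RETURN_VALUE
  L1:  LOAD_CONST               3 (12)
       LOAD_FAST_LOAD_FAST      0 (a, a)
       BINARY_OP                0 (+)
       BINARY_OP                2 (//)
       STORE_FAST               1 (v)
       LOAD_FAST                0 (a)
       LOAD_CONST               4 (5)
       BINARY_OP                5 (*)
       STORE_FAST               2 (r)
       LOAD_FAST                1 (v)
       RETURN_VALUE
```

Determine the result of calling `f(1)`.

9

LOAD_FAST a → push 1. Stack: [1]
LOAD_CONST → push 7. Stack: [1, 7]
COMPARE_OP bool(!=) → 1 vs 7 = True. Stack: [True]
POP_JUMP_IF_FALSE → pop True; no jump. Stack: []
LOAD_CONST → push 8. Stack: [8]
LOAD_FAST a → push 1. Stack: [8, 1]
BINARY_OP | → 8 | 1 = 9. Stack: [9]
STORE_FAST v → v=9. Stack: []
LOAD_FAST_LOAD_FAST v,a → push 9,1. Stack: [9, 1]
BINARY_OP % → 9 % 1 = 0. Stack: [0]
STORE_FAST r → r=0. Stack: []
LOAD_FAST v → push 9. Stack: [9]
RETURN_VALUE → return 9.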